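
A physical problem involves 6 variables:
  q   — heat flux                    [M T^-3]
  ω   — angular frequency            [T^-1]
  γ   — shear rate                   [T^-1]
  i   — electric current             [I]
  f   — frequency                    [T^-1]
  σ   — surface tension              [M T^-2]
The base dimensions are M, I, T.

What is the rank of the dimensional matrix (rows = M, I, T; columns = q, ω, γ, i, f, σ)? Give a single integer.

3

Exponent matrix [M,I,T] × [q,ω,γ,i,f,σ]:
  M: [ 1  0  0  0  0  1]
  I: [ 0  0  0  1  0  0]
  T: [-3 -1 -1  0 -1 -2]
RREF → pivots at {q,ω,i} ⇒ r = 3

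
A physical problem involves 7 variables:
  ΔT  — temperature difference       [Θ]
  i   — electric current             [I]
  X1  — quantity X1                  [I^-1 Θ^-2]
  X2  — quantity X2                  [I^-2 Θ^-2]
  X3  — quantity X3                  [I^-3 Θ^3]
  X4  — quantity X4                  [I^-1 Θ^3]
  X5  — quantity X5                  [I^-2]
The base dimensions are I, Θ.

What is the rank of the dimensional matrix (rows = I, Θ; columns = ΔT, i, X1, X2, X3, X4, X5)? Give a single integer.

2

Dimensional matrix (I×Θ by ΔT×i×X1×X2×X3×X4×X5):
  I: [ 0  1 -1 -2 -3 -1 -2]
  Θ: [ 1  0 -2 -2  3  3  0]
Row reduction gives pivot columns ΔT,i; rank = 2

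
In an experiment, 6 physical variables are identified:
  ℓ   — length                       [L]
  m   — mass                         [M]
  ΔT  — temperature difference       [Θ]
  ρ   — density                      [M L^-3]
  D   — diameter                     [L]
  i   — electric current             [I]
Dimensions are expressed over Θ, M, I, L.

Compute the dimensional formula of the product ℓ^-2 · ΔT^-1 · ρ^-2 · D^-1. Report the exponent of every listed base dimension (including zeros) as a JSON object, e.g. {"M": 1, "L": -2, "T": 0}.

Exponent matrix [Θ,M,I,L] × [ℓ,m,ΔT,ρ,D,i]:
  Θ: [ 0  0  1  0  0  0]
  M: [ 0  1  0  1  0  0]
  I: [ 0  0  0  0  0  1]
  L: [ 1  0  0 -3  1  0]
  [Θ]: (-2)·0+(-1)·1+(-2)·0+(-1)·0 = -1
  [M]: (-2)·0+(-1)·0+(-2)·1+(-1)·0 = -2
  [I]: (-2)·0+(-1)·0+(-2)·0+(-1)·0 = 0
  [L]: (-2)·1+(-1)·0+(-2)·-3+(-1)·1 = 3
⇒ Θ^-1 M^-2 L^3

{"Θ": -1, "M": -2, "I": 0, "L": 3}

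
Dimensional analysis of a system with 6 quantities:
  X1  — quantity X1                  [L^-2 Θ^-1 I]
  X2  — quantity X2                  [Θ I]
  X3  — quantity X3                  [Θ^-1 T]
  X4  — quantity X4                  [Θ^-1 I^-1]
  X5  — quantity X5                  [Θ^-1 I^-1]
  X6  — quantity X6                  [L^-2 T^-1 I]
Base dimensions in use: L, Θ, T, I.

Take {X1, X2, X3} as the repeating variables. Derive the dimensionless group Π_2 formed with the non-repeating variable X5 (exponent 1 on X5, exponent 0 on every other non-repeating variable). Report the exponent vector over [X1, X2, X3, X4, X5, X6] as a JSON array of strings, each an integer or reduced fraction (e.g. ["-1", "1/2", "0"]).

["0", "1", "0", "0", "1", "0"]

Exponent matrix [L,Θ,T,I] × [X1,X2,X3,X4,X5,X6]:
  L: [-2  0  0  0  0 -2]
  Θ: [-1  1 -1 -1 -1  0]
  T: [ 0  0  1  0  0 -1]
  I: [ 1  1  0 -1 -1  1]
RREF → pivots at {X1,X2,X3} ⇒ r = 3
Pivot set = {X1,X2,X3}, free = {X4,X5,X6}
RREF:
  r0: [   1    0    0    0    0    1]
  r1: [   0    1    0   -1   -1    0]
  r2: [   0    0    1    0    0   -1]
  r3: [   0    0    0    0    0    0]
Fix exponent of X5 at 1, X4 at 0, X6 at 0; solve each RREF row for its pivot's exponent:
  r0: exp(X1) + (0)·1 = 0 ⇒ exp(X1) = 0
  r1: exp(X2) + (-1)·1 = 0 ⇒ exp(X2) = 1
  r2: exp(X3) + (0)·1 = 0 ⇒ exp(X3) = 0
Π_2 = X2 · X5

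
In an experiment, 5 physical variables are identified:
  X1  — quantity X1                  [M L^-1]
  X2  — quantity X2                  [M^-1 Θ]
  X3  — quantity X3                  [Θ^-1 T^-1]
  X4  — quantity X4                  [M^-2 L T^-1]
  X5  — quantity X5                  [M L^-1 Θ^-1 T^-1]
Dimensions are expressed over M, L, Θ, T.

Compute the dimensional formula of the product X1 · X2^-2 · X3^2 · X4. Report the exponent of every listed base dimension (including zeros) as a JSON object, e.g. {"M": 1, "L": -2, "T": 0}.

Write exponents as rows M,L,Θ,T / cols X1,X2,X3,X4,X5:
  M: [ 1 -1  0 -2  1]
  L: [-1  0  0  1 -1]
  Θ: [ 0  1 -1  0 -1]
  T: [ 0  0 -1 -1 -1]
  [M]: (1)·1+(-2)·-1+(2)·0+(1)·-2 = 1
  [L]: (1)·-1+(-2)·0+(2)·0+(1)·1 = 0
  [Θ]: (1)·0+(-2)·1+(2)·-1+(1)·0 = -4
  [T]: (1)·0+(-2)·0+(2)·-1+(1)·-1 = -3
⇒ M Θ^-4 T^-3

{"M": 1, "L": 0, "Θ": -4, "T": -3}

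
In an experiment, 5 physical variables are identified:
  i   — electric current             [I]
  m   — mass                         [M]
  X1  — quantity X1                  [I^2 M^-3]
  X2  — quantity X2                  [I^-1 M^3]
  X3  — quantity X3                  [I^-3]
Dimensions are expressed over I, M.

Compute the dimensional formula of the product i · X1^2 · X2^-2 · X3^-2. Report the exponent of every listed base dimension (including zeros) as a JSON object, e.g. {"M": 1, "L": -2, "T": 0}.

{"I": 13, "M": -12}

Exponent matrix [I,M] × [i,m,X1,X2,X3]:
  I: [ 1  0  2 -1 -3]
  M: [ 0  1 -3  3  0]
  [I]: (1)·1+(2)·2+(-2)·-1+(-2)·-3 = 13
  [M]: (1)·0+(2)·-3+(-2)·3+(-2)·0 = -12
⇒ I^13 M^-12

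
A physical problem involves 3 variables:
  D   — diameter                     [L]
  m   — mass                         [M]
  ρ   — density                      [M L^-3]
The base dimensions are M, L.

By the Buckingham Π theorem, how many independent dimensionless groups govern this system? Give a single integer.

1

Exponent matrix [M,L] × [D,m,ρ]:
  M: [ 0  1  1]
  L: [ 1  0 -3]
RREF → pivots at {D,m} ⇒ r = 2
3 vars − rank 2 = 1 Π group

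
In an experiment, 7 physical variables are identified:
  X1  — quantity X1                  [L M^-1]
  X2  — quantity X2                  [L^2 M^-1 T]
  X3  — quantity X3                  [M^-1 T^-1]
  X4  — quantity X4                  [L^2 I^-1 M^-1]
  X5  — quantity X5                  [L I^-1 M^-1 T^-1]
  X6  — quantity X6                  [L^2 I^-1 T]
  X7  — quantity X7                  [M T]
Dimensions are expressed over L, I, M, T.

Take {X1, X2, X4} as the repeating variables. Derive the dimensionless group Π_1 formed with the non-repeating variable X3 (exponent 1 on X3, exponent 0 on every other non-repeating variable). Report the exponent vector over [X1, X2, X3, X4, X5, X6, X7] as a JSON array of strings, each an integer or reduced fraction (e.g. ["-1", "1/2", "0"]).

["-2", "1", "1", "0", "0", "0", "0"]

Dimensional matrix (L×I×M×T by X1×X2×X3×X4×X5×X6×X7):
  L: [ 1  2  0  2  1  2  0]
  I: [ 0  0  0 -1 -1 -1  0]
  M: [-1 -1 -1 -1 -1  0  1]
  T: [ 0  1 -1  0 -1  1  1]
RREF → pivots at {X1,X2,X4} ⇒ r = 3
Repeat: X1,X2,X4; free: X3,X5,X6,X7
RREF:
  r0: [   1    0    2    0    1   -2   -2]
  r1: [   0    1   -1    0   -1    1    1]
  r2: [   0    0    0    1    1    1    0]
  r3: [   0    0    0    0    0    0    0]
Fix exponent of X3 at 1, X5 at 0, X6 at 0, X7 at 0; solve each RREF row for its pivot's exponent:
  r0: exp(X1) + (2)·1 = 0 ⇒ exp(X1) = -2
  r1: exp(X2) + (-1)·1 = 0 ⇒ exp(X2) = 1
  r2: exp(X4) + (0)·1 = 0 ⇒ exp(X4) = 0
Π_1 = X1^-2 · X2 · X3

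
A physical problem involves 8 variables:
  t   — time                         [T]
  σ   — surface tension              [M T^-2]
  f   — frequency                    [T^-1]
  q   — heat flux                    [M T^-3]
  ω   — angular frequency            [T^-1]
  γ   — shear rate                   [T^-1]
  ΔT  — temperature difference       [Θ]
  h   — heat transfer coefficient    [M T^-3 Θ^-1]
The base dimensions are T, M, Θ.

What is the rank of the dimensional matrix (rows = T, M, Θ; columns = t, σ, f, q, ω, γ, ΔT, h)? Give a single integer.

3

Exponent matrix [T,M,Θ] × [t,σ,f,q,ω,γ,ΔT,h]:
  T: [ 1 -2 -1 -3 -1 -1  0 -3]
  M: [ 0  1  0  1  0  0  0  1]
  Θ: [ 0  0  0  0  0  0  1 -1]
RREF → pivots at {t,σ,ΔT} ⇒ r = 3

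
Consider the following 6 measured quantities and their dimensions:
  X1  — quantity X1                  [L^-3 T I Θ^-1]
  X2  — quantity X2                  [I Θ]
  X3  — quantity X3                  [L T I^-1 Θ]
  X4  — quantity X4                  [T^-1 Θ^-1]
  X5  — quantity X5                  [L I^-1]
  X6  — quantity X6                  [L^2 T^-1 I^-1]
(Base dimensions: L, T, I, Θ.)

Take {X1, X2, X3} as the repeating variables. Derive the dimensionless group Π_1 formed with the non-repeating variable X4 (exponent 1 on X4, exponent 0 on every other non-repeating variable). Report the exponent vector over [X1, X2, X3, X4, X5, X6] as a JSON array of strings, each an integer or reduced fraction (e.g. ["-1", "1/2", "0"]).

Dimensional matrix (L×T×I×Θ by X1×X2×X3×X4×X5×X6):
  L: [-3  0  1  0  1  2]
  T: [ 1  0  1 -1  0 -1]
  I: [ 1  1 -1  0 -1 -1]
  Θ: [-1  1  1 -1  0  0]
Echelon form has 3 nonzero rows (pivots: X1,X2,X3)
Repeat: X1,X2,X3; free: X4,X5,X6
RREF:
  r0: [   1    0    0 -1/4 -1/4 -3/4]
  r1: [   0    1    0 -1/2 -1/2 -1/2]
  r2: [   0    0    1 -3/4  1/4 -1/4]
  r3: [   0    0    0    0    0    0]
Fix exponent of X4 at 1, X5 at 0, X6 at 0; solve each RREF row for its pivot's exponent:
  r0: exp(X1) + (-1/4)·1 = 0 ⇒ exp(X1) = 1/4
  r1: exp(X2) + (-1/2)·1 = 0 ⇒ exp(X2) = 1/2
  r2: exp(X3) + (-3/4)·1 = 0 ⇒ exp(X3) = 3/4
Π_1 = X1^(1/4) · X2^(1/2) · X3^(3/4) · X4

["1/4", "1/2", "3/4", "1", "0", "0"]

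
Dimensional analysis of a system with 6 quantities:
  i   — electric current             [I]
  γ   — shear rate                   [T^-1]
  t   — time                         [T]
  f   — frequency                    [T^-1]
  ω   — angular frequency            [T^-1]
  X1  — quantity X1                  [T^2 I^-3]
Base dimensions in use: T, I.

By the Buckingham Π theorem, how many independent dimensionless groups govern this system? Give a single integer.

Dimensional matrix (T×I by i×γ×t×f×ω×X1):
  T: [ 0 -1  1 -1 -1  2]
  I: [ 1  0  0  0  0 -3]
RREF → pivots at {i,γ} ⇒ r = 2
n=6, r=2 ⇒ 4 dimensionless groups

4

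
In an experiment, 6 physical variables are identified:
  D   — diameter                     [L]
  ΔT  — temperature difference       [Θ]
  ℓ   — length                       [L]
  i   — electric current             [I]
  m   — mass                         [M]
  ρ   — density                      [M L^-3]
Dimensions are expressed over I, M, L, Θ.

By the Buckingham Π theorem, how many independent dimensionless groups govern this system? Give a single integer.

2

Exponent matrix [I,M,L,Θ] × [D,ΔT,ℓ,i,m,ρ]:
  I: [ 0  0  0  1  0  0]
  M: [ 0  0  0  0  1  1]
  L: [ 1  0  1  0  0 -3]
  Θ: [ 0  1  0  0  0  0]
RREF → pivots at {D,ΔT,i,m} ⇒ r = 4
n=6, r=4 ⇒ 2 dimensionless groups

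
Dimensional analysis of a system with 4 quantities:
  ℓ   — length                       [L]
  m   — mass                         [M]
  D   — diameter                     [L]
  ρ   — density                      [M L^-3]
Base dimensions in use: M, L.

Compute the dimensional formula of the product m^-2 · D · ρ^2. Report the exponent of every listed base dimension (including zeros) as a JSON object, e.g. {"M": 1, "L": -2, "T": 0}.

{"M": 0, "L": -5}

Dimensional matrix (M×L by ℓ×m×D×ρ):
  M: [ 0  1  0  1]
  L: [ 1  0  1 -3]
  [M]: (-2)·1+(1)·0+(2)·1 = 0
  [L]: (-2)·0+(1)·1+(2)·-3 = -5
⇒ L^-5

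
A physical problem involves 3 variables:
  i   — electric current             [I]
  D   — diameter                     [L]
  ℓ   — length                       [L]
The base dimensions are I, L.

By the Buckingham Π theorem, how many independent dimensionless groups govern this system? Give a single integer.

1

Dimensional matrix (I×L by i×D×ℓ):
  I: [ 1  0  0]
  L: [ 0  1  1]
Echelon form has 2 nonzero rows (pivots: i,D)
n=3, r=2 ⇒ 1 dimensionless group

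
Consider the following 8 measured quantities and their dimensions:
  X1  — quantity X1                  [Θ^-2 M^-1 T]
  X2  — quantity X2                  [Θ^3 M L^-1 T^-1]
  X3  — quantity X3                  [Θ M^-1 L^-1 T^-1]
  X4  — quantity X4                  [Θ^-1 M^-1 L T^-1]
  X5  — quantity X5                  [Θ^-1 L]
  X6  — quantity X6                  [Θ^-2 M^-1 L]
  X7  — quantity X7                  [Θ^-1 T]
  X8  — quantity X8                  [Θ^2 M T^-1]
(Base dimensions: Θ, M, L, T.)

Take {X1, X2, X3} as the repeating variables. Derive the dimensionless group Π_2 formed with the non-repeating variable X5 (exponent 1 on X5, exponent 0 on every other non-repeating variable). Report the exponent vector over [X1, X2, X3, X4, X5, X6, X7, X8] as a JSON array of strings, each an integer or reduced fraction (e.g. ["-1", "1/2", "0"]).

Exponent matrix [Θ,M,L,T] × [X1,X2,X3,X4,X5,X6,X7,X8]:
  Θ: [-2  3  1 -1 -1 -2 -1  2]
  M: [-1  1 -1 -1  0 -1  0  1]
  L: [ 0 -1 -1  1  1  1  0  0]
  T: [ 1 -1 -1 -1  0  0  1 -1]
Row reduction gives pivot columns X1,X2,X3; rank = 3
Repeat: X1,X2,X3; free: X4,X5,X6,X7,X8
RREF:
  r0: [   1    0    0   -2   -1   -1    1   -1]
  r1: [   0    1    0   -2   -1 -3/2  1/2    0]
  r2: [   0    0    1    1    0  1/2 -1/2    0]
  r3: [   0    0    0    0    0    0    0    0]
Fix exponent of X5 at 1, X4 at 0, X6 at 0, X7 at 0, X8 at 0; solve each RREF row for its pivot's exponent:
  r0: exp(X1) + (-1)·1 = 0 ⇒ exp(X1) = 1
  r1: exp(X2) + (-1)·1 = 0 ⇒ exp(X2) = 1
  r2: exp(X3) + (0)·1 = 0 ⇒ exp(X3) = 0
Π_2 = X1 · X2 · X5

["1", "1", "0", "0", "1", "0", "0", "0"]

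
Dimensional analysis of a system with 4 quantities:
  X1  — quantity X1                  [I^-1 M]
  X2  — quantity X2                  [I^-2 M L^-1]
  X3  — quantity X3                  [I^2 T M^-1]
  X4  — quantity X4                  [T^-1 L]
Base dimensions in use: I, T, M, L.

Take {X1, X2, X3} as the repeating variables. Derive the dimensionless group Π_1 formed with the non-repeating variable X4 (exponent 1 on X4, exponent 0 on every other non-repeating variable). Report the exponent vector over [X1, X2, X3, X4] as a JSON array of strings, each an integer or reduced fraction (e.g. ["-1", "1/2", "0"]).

["0", "1", "1", "1"]

Dimensional matrix (I×T×M×L by X1×X2×X3×X4):
  I: [-1 -2  2  0]
  T: [ 0  0  1 -1]
  M: [ 1  1 -1  0]
  L: [ 0 -1  0  1]
Echelon form has 3 nonzero rows (pivots: X1,X2,X3)
Pivot set = {X1,X2,X3}, free = {X4}
RREF:
  r0: [   1    0    0    0]
  r1: [   0    1    0   -1]
  r2: [   0    0    1   -1]
  r3: [   0    0    0    0]
Fix exponent of X4 at 1; solve each RREF row for its pivot's exponent:
  r0: exp(X1) + (0)·1 = 0 ⇒ exp(X1) = 0
  r1: exp(X2) + (-1)·1 = 0 ⇒ exp(X2) = 1
  r2: exp(X3) + (-1)·1 = 0 ⇒ exp(X3) = 1
Π_1 = X2 · X3 · X4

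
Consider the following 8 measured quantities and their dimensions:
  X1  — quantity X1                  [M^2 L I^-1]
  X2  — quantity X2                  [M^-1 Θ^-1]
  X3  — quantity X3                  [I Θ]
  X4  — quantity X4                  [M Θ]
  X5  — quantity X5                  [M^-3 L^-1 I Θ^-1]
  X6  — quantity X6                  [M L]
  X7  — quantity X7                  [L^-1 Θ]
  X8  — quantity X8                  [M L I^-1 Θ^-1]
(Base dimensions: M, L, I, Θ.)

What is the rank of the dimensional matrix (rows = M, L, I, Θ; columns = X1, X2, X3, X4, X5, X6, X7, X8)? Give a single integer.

3

Dimensional matrix (M×L×I×Θ by X1×X2×X3×X4×X5×X6×X7×X8):
  M: [ 2 -1  0  1 -3  1  0  1]
  L: [ 1  0  0  0 -1  1 -1  1]
  I: [-1  0  1  0  1  0  0 -1]
  Θ: [ 0 -1  1  1 -1  0  1 -1]
RREF → pivots at {X1,X2,X3} ⇒ r = 3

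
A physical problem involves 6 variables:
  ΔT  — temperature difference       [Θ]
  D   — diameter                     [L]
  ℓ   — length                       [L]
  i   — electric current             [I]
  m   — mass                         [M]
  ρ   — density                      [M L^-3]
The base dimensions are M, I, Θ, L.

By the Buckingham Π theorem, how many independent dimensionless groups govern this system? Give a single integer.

Dimensional matrix (M×I×Θ×L by ΔT×D×ℓ×i×m×ρ):
  M: [ 0  0  0  0  1  1]
  I: [ 0  0  0  1  0  0]
  Θ: [ 1  0  0  0  0  0]
  L: [ 0  1  1  0  0 -3]
Row reduction gives pivot columns ΔT,D,i,m; rank = 4
6 vars − rank 4 = 2 Π groups

2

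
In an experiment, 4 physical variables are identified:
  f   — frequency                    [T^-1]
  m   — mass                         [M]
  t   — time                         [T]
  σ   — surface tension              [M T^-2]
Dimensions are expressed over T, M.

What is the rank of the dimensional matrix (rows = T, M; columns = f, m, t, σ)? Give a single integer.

Dimensional matrix (T×M by f×m×t×σ):
  T: [-1  0  1 -2]
  M: [ 0  1  0  1]
RREF → pivots at {f,m} ⇒ r = 2

2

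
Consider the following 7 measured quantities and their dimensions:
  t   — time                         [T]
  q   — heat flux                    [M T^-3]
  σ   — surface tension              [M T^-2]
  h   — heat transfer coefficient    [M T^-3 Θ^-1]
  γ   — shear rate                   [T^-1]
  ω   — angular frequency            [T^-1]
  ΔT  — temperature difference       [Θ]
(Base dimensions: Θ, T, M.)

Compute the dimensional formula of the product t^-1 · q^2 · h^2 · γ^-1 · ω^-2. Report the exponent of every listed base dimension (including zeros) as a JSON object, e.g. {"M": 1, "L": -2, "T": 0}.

Write exponents as rows Θ,T,M / cols t,q,σ,h,γ,ω,ΔT:
  Θ: [ 0  0  0 -1  0  0  1]
  T: [ 1 -3 -2 -3 -1 -1  0]
  M: [ 0  1  1  1  0  0  0]
  [Θ]: (-1)·0+(2)·0+(2)·-1+(-1)·0+(-2)·0 = -2
  [T]: (-1)·1+(2)·-3+(2)·-3+(-1)·-1+(-2)·-1 = -10
  [M]: (-1)·0+(2)·1+(2)·1+(-1)·0+(-2)·0 = 4
⇒ Θ^-2 T^-10 M^4

{"Θ": -2, "T": -10, "M": 4}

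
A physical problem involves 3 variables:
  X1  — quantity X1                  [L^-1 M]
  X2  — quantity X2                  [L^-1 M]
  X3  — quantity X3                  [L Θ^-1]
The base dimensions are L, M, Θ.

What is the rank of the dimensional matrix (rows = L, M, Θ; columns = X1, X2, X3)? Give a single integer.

2

Dimensional matrix (L×M×Θ by X1×X2×X3):
  L: [-1 -1  1]
  M: [ 1  1  0]
  Θ: [ 0  0 -1]
Row reduction gives pivot columns X1,X3; rank = 2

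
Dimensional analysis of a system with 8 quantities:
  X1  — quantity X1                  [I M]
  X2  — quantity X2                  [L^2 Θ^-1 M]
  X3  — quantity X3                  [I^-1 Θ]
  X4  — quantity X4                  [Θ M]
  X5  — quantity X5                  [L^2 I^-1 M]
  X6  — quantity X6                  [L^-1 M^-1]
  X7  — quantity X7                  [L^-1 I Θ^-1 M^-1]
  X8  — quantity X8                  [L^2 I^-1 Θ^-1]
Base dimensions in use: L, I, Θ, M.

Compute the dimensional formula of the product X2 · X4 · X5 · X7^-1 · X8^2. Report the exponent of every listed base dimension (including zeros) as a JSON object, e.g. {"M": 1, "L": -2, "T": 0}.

Write exponents as rows L,I,Θ,M / cols X1,X2,X3,X4,X5,X6,X7,X8:
  L: [ 0  2  0  0  2 -1 -1  2]
  I: [ 1  0 -1  0 -1  0  1 -1]
  Θ: [ 0 -1  1  1  0  0 -1 -1]
  M: [ 1  1  0  1  1 -1 -1  0]
  [L]: (1)·2+(1)·0+(1)·2+(-1)·-1+(2)·2 = 9
  [I]: (1)·0+(1)·0+(1)·-1+(-1)·1+(2)·-1 = -4
  [Θ]: (1)·-1+(1)·1+(1)·0+(-1)·-1+(2)·-1 = -1
  [M]: (1)·1+(1)·1+(1)·1+(-1)·-1+(2)·0 = 4
⇒ L^9 I^-4 Θ^-1 M^4

{"L": 9, "I": -4, "Θ": -1, "M": 4}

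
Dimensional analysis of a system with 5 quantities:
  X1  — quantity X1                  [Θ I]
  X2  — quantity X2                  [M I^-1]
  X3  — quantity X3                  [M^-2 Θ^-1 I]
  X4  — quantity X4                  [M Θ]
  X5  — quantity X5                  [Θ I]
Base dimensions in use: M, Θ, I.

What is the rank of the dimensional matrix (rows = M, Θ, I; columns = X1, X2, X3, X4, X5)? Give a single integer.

Exponent matrix [M,Θ,I] × [X1,X2,X3,X4,X5]:
  M: [ 0  1 -2  1  0]
  Θ: [ 1  0 -1  1  1]
  I: [ 1 -1  1  0  1]
Echelon form has 2 nonzero rows (pivots: X1,X2)

2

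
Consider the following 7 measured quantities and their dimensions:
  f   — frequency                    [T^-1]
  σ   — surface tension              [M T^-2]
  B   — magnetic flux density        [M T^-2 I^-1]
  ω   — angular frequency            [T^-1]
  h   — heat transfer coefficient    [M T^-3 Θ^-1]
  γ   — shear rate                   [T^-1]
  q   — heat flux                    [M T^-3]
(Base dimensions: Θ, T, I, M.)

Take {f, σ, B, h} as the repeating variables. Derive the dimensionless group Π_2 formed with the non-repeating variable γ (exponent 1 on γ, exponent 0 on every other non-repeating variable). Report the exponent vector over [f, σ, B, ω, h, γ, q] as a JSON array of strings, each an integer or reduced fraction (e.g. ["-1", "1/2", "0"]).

["-1", "0", "0", "0", "0", "1", "0"]

Exponent matrix [Θ,T,I,M] × [f,σ,B,ω,h,γ,q]:
  Θ: [ 0  0  0  0 -1  0  0]
  T: [-1 -2 -2 -1 -3 -1 -3]
  I: [ 0  0 -1  0  0  0  0]
  M: [ 0  1  1  0  1  0  1]
Row reduction gives pivot columns f,σ,B,h; rank = 4
Pivot set = {f,σ,B,h}, free = {ω,γ,q}
RREF:
  r0: [   1    0    0    1    0    1    1]
  r1: [   0    1    0    0    0    0    1]
  r2: [   0    0    1    0    0    0    0]
  r3: [   0    0    0    0    1    0    0]
Fix exponent of γ at 1, ω at 0, q at 0; solve each RREF row for its pivot's exponent:
  r0: exp(f) + (1)·1 = 0 ⇒ exp(f) = -1
  r1: exp(σ) + (0)·1 = 0 ⇒ exp(σ) = 0
  r2: exp(B) + (0)·1 = 0 ⇒ exp(B) = 0
  r3: exp(h) + (0)·1 = 0 ⇒ exp(h) = 0
Π_2 = f^-1 · γ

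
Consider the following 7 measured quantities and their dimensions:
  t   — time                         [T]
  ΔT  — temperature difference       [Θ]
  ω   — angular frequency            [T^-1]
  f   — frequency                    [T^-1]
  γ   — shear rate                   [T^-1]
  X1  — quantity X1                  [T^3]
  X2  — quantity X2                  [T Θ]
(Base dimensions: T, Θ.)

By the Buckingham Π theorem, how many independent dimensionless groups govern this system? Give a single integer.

5

Exponent matrix [T,Θ] × [t,ΔT,ω,f,γ,X1,X2]:
  T: [ 1  0 -1 -1 -1  3  1]
  Θ: [ 0  1  0  0  0  0  1]
Row reduction gives pivot columns t,ΔT; rank = 2
7 vars − rank 2 = 5 Π groups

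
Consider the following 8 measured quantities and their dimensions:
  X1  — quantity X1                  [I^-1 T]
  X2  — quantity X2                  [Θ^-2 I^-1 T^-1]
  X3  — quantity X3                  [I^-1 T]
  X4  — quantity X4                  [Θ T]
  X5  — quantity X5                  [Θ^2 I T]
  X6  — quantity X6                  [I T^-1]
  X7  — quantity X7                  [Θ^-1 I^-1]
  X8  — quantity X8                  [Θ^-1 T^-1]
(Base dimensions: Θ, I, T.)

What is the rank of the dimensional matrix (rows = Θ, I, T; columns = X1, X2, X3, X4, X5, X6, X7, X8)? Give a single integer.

Exponent matrix [Θ,I,T] × [X1,X2,X3,X4,X5,X6,X7,X8]:
  Θ: [ 0 -2  0  1  2  0 -1 -1]
  I: [-1 -1 -1  0  1  1 -1  0]
  T: [ 1 -1  1  1  1 -1  0 -1]
Echelon form has 2 nonzero rows (pivots: X1,X2)

2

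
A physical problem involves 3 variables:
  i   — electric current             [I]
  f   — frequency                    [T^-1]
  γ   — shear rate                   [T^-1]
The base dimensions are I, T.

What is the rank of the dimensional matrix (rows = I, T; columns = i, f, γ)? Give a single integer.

2

Dimensional matrix (I×T by i×f×γ):
  I: [ 1  0  0]
  T: [ 0 -1 -1]
RREF → pivots at {i,f} ⇒ r = 2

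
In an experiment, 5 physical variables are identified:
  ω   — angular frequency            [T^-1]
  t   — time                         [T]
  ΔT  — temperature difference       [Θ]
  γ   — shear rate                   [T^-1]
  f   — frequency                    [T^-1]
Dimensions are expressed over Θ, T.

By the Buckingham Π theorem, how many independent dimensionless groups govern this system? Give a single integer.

3

Exponent matrix [Θ,T] × [ω,t,ΔT,γ,f]:
  Θ: [ 0  0  1  0  0]
  T: [-1  1  0 -1 -1]
Row reduction gives pivot columns ω,ΔT; rank = 2
n=5, r=2 ⇒ 3 dimensionless groups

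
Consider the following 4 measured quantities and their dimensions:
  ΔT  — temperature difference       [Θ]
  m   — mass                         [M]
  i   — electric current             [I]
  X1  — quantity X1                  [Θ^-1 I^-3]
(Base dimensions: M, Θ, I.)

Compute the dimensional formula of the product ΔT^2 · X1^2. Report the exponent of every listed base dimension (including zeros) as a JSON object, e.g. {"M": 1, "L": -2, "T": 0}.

{"M": 0, "Θ": 0, "I": -6}

Dimensional matrix (M×Θ×I by ΔT×m×i×X1):
  M: [ 0  1  0  0]
  Θ: [ 1  0  0 -1]
  I: [ 0  0  1 -3]
  [M]: (2)·0+(2)·0 = 0
  [Θ]: (2)·1+(2)·-1 = 0
  [I]: (2)·0+(2)·-3 = -6
⇒ I^-6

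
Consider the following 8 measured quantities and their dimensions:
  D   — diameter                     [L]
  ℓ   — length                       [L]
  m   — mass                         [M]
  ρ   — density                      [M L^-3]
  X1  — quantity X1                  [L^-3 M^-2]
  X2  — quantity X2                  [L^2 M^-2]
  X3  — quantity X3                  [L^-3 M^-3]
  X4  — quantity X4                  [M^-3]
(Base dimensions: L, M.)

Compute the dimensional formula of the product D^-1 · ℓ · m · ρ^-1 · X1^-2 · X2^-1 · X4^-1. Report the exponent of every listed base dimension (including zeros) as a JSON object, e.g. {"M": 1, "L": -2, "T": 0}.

{"L": 7, "M": 9}

Dimensional matrix (L×M by D×ℓ×m×ρ×X1×X2×X3×X4):
  L: [ 1  1  0 -3 -3  2 -3  0]
  M: [ 0  0  1  1 -2 -2 -3 -3]
  [L]: (-1)·1+(1)·1+(1)·0+(-1)·-3+(-2)·-3+(-1)·2+(-1)·0 = 7
  [M]: (-1)·0+(1)·0+(1)·1+(-1)·1+(-2)·-2+(-1)·-2+(-1)·-3 = 9
⇒ L^7 M^9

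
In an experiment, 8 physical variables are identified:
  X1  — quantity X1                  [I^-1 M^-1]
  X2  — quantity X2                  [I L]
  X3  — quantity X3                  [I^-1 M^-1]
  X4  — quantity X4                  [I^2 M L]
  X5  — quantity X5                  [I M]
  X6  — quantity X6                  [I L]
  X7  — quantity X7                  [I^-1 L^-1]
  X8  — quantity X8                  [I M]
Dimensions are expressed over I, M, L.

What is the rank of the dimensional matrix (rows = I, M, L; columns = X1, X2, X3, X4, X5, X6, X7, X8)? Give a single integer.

2

Dimensional matrix (I×M×L by X1×X2×X3×X4×X5×X6×X7×X8):
  I: [-1  1 -1  2  1  1 -1  1]
  M: [-1  0 -1  1  1  0  0  1]
  L: [ 0  1  0  1  0  1 -1  0]
RREF → pivots at {X1,X2} ⇒ r = 2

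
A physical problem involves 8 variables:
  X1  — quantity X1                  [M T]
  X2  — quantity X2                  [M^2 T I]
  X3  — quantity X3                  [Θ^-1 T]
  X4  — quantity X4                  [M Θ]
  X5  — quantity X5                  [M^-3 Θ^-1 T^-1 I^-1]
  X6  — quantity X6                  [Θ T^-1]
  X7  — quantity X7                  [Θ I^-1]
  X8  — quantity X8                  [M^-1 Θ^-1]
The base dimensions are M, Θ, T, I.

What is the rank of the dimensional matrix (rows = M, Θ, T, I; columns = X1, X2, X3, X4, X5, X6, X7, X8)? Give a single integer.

3

Write exponents as rows M,Θ,T,I / cols X1,X2,X3,X4,X5,X6,X7,X8:
  M: [ 1  2  0  1 -3  0  0 -1]
  Θ: [ 0  0 -1  1 -1  1  1 -1]
  T: [ 1  1  1  0 -1 -1  0  0]
  I: [ 0  1  0  0 -1  0 -1  0]
Echelon form has 3 nonzero rows (pivots: X1,X2,X3)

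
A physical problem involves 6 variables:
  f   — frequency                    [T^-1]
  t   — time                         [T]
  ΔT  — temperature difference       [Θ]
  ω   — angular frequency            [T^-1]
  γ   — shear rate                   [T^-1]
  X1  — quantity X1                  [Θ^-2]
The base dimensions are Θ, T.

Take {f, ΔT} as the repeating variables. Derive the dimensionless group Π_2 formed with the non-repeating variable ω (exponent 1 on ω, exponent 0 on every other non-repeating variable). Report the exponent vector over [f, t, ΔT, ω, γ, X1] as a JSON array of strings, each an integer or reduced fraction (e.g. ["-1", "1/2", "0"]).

Exponent matrix [Θ,T] × [f,t,ΔT,ω,γ,X1]:
  Θ: [ 0  0  1  0  0 -2]
  T: [-1  1  0 -1 -1  0]
Row reduction gives pivot columns f,ΔT; rank = 2
Pivot set = {f,ΔT}, free = {t,ω,γ,X1}
RREF:
  r0: [   1   -1    0    1    1    0]
  r1: [   0    0    1    0    0   -2]
Fix exponent of ω at 1, t at 0, γ at 0, X1 at 0; solve each RREF row for its pivot's exponent:
  r0: exp(f) + (1)·1 = 0 ⇒ exp(f) = -1
  r1: exp(ΔT) + (0)·1 = 0 ⇒ exp(ΔT) = 0
Π_2 = f^-1 · ω

["-1", "0", "0", "1", "0", "0"]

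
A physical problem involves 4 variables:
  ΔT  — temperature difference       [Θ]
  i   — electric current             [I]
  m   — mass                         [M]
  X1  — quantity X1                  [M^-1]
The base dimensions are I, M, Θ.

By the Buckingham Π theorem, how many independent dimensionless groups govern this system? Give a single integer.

Dimensional matrix (I×M×Θ by ΔT×i×m×X1):
  I: [ 0  1  0  0]
  M: [ 0  0  1 -1]
  Θ: [ 1  0  0  0]
Row reduction gives pivot columns ΔT,i,m; rank = 3
n=4, r=3 ⇒ 1 dimensionless group

1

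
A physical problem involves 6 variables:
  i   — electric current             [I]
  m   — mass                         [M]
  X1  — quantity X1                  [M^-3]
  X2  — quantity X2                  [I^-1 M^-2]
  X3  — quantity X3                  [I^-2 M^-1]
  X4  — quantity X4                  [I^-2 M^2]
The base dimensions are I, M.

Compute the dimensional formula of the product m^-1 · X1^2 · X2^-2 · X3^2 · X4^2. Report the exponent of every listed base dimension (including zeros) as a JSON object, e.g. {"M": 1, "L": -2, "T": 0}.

Write exponents as rows I,M / cols i,m,X1,X2,X3,X4:
  I: [ 1  0  0 -1 -2 -2]
  M: [ 0  1 -3 -2 -1  2]
  [I]: (-1)·0+(2)·0+(-2)·-1+(2)·-2+(2)·-2 = -6
  [M]: (-1)·1+(2)·-3+(-2)·-2+(2)·-1+(2)·2 = -1
⇒ I^-6 M^-1

{"I": -6, "M": -1}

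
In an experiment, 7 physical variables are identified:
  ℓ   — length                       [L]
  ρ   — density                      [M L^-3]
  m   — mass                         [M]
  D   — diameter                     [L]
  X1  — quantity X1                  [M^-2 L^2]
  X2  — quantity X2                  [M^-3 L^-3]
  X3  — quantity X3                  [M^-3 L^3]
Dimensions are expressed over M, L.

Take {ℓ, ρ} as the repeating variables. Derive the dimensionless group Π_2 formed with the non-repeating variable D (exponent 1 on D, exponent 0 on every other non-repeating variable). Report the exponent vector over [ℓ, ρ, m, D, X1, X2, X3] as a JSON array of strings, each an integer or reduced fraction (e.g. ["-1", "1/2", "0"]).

Dimensional matrix (M×L by ℓ×ρ×m×D×X1×X2×X3):
  M: [ 0  1  1  0 -2 -3 -3]
  L: [ 1 -3  0  1  2 -3  3]
Row reduction gives pivot columns ℓ,ρ; rank = 2
Repeat: ℓ,ρ; free: m,D,X1,X2,X3
RREF:
  r0: [   1    0    3    1   -4  -12   -6]
  r1: [   0    1    1    0   -2   -3   -3]
Fix exponent of D at 1, m at 0, X1 at 0, X2 at 0, X3 at 0; solve each RREF row for its pivot's exponent:
  r0: exp(ℓ) + (1)·1 = 0 ⇒ exp(ℓ) = -1
  r1: exp(ρ) + (0)·1 = 0 ⇒ exp(ρ) = 0
Π_2 = ℓ^-1 · D

["-1", "0", "0", "1", "0", "0", "0"]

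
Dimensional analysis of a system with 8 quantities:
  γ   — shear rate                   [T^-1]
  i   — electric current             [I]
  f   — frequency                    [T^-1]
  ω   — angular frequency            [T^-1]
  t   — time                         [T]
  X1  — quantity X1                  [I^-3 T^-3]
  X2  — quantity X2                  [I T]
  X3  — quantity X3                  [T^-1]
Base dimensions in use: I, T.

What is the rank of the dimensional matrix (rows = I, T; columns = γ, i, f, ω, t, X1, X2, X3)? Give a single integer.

2

Dimensional matrix (I×T by γ×i×f×ω×t×X1×X2×X3):
  I: [ 0  1  0  0  0 -3  1  0]
  T: [-1  0 -1 -1  1 -3  1 -1]
Row reduction gives pivot columns γ,i; rank = 2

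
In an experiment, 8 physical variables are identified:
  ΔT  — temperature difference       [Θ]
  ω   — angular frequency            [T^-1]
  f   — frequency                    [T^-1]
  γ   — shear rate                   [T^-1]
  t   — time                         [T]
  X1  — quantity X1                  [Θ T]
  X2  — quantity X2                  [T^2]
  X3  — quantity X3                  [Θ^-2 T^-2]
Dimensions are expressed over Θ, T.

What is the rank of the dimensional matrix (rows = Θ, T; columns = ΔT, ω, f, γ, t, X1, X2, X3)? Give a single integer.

Exponent matrix [Θ,T] × [ΔT,ω,f,γ,t,X1,X2,X3]:
  Θ: [ 1  0  0  0  0  1  0 -2]
  T: [ 0 -1 -1 -1  1  1  2 -2]
Echelon form has 2 nonzero rows (pivots: ΔT,ω)

2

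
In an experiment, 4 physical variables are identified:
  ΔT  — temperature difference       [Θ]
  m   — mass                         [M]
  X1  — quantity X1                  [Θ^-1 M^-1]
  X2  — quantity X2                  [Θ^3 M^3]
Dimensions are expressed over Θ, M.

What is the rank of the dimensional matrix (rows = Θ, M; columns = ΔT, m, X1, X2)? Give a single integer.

Write exponents as rows Θ,M / cols ΔT,m,X1,X2:
  Θ: [ 1  0 -1  3]
  M: [ 0  1 -1  3]
Echelon form has 2 nonzero rows (pivots: ΔT,m)

2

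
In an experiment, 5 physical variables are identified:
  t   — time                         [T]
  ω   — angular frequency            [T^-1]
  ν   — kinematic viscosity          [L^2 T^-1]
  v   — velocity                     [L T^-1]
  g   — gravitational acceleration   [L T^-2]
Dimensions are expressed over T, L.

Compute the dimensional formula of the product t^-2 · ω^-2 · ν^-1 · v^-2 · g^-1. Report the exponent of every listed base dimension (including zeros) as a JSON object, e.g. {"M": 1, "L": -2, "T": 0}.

Dimensional matrix (T×L by t×ω×ν×v×g):
  T: [ 1 -1 -1 -1 -2]
  L: [ 0  0  2  1  1]
  [T]: (-2)·1+(-2)·-1+(-1)·-1+(-2)·-1+(-1)·-2 = 5
  [L]: (-2)·0+(-2)·0+(-1)·2+(-2)·1+(-1)·1 = -5
⇒ T^5 L^-5

{"T": 5, "L": -5}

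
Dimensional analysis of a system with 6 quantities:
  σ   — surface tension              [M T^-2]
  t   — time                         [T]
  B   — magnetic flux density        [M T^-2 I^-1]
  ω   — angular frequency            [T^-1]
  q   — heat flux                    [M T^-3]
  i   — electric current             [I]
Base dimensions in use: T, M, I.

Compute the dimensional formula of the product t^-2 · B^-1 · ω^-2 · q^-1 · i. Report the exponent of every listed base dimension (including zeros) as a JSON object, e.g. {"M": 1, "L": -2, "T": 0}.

{"T": 5, "M": -2, "I": 2}

Write exponents as rows T,M,I / cols σ,t,B,ω,q,i:
  T: [-2  1 -2 -1 -3  0]
  M: [ 1  0  1  0  1  0]
  I: [ 0  0 -1  0  0  1]
  [T]: (-2)·1+(-1)·-2+(-2)·-1+(-1)·-3+(1)·0 = 5
  [M]: (-2)·0+(-1)·1+(-2)·0+(-1)·1+(1)·0 = -2
  [I]: (-2)·0+(-1)·-1+(-2)·0+(-1)·0+(1)·1 = 2
⇒ T^5 M^-2 I^2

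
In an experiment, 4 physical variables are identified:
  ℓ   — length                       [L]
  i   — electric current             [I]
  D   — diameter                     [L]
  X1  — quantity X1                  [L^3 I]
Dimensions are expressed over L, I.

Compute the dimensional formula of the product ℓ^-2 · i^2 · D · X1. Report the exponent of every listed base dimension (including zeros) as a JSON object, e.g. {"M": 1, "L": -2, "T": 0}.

{"L": 2, "I": 3}

Dimensional matrix (L×I by ℓ×i×D×X1):
  L: [ 1  0  1  3]
  I: [ 0  1  0  1]
  [L]: (-2)·1+(2)·0+(1)·1+(1)·3 = 2
  [I]: (-2)·0+(2)·1+(1)·0+(1)·1 = 3
⇒ L^2 I^3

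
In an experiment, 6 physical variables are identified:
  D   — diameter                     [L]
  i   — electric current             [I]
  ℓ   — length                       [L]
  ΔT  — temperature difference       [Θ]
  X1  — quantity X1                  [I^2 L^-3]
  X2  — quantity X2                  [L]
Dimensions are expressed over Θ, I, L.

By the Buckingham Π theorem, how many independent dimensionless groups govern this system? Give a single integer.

Exponent matrix [Θ,I,L] × [D,i,ℓ,ΔT,X1,X2]:
  Θ: [ 0  0  0  1  0  0]
  I: [ 0  1  0  0  2  0]
  L: [ 1  0  1  0 -3  1]
RREF → pivots at {D,i,ΔT} ⇒ r = 3
6 vars − rank 3 = 3 Π groups

3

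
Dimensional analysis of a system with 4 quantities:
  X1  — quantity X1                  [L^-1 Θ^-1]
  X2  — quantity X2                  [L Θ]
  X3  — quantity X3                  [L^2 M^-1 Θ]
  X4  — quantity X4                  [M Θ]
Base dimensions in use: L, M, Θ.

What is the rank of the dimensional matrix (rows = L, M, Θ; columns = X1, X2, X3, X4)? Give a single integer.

2

Dimensional matrix (L×M×Θ by X1×X2×X3×X4):
  L: [-1  1  2  0]
  M: [ 0  0 -1  1]
  Θ: [-1  1  1  1]
RREF → pivots at {X1,X3} ⇒ r = 2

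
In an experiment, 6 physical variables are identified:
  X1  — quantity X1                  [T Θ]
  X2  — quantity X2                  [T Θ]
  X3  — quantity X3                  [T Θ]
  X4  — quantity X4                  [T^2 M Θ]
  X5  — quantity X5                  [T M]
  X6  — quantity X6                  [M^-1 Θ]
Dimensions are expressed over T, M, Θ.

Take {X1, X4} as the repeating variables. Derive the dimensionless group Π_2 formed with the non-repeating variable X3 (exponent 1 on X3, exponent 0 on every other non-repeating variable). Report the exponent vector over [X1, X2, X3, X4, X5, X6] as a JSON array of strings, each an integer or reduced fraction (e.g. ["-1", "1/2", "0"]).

["-1", "0", "1", "0", "0", "0"]

Exponent matrix [T,M,Θ] × [X1,X2,X3,X4,X5,X6]:
  T: [ 1  1  1  2  1  0]
  M: [ 0  0  0  1  1 -1]
  Θ: [ 1  1  1  1  0  1]
Row reduction gives pivot columns X1,X4; rank = 2
Repeat: X1,X4; free: X2,X3,X5,X6
RREF:
  r0: [   1    1    1    0   -1    2]
  r1: [   0    0    0    1    1   -1]
  r2: [   0    0    0    0    0    0]
Fix exponent of X3 at 1, X2 at 0, X5 at 0, X6 at 0; solve each RREF row for its pivot's exponent:
  r0: exp(X1) + (1)·1 = 0 ⇒ exp(X1) = -1
  r1: exp(X4) + (0)·1 = 0 ⇒ exp(X4) = 0
Π_2 = X1^-1 · X3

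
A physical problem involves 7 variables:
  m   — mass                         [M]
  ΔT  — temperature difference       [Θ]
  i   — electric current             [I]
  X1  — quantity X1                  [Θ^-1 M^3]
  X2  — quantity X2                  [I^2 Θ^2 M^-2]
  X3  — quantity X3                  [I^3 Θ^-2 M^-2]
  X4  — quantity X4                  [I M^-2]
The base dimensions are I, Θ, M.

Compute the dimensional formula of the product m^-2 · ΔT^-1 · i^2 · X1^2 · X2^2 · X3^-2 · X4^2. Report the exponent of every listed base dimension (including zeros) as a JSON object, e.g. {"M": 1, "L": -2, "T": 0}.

{"I": 2, "Θ": 5, "M": 0}

Exponent matrix [I,Θ,M] × [m,ΔT,i,X1,X2,X3,X4]:
  I: [ 0  0  1  0  2  3  1]
  Θ: [ 0  1  0 -1  2 -2  0]
  M: [ 1  0  0  3 -2 -2 -2]
  [I]: (-2)·0+(-1)·0+(2)·1+(2)·0+(2)·2+(-2)·3+(2)·1 = 2
  [Θ]: (-2)·0+(-1)·1+(2)·0+(2)·-1+(2)·2+(-2)·-2+(2)·0 = 5
  [M]: (-2)·1+(-1)·0+(2)·0+(2)·3+(2)·-2+(-2)·-2+(2)·-2 = 0
⇒ I^2 Θ^5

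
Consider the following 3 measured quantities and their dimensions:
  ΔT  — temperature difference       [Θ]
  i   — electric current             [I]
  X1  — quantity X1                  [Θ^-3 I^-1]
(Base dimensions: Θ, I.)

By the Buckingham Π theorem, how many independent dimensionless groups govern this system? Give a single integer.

Exponent matrix [Θ,I] × [ΔT,i,X1]:
  Θ: [ 1  0 -3]
  I: [ 0  1 -1]
Row reduction gives pivot columns ΔT,i; rank = 2
Π count = n − r = 3 − 2 = 1

1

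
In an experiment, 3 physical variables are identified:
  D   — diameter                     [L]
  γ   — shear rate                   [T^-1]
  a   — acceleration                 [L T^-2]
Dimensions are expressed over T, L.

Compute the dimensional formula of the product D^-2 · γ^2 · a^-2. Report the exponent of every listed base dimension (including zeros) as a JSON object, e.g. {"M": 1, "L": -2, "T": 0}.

Exponent matrix [T,L] × [D,γ,a]:
  T: [ 0 -1 -2]
  L: [ 1  0  1]
  [T]: (-2)·0+(2)·-1+(-2)·-2 = 2
  [L]: (-2)·1+(2)·0+(-2)·1 = -4
⇒ T^2 L^-4

{"T": 2, "L": -4}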